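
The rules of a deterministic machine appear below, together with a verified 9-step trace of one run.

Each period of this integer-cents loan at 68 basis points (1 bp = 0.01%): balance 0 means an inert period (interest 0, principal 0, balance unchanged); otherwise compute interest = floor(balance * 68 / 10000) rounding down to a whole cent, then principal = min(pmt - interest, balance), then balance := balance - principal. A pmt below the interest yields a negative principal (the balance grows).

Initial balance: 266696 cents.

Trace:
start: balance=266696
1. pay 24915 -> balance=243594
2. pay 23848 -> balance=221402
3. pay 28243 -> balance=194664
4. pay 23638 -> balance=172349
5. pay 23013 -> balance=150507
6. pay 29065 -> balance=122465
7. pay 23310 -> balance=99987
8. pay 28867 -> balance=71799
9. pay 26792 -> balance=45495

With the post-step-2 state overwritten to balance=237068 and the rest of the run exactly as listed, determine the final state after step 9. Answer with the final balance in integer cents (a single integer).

state after step 2 := balance=237068
3. pay 28243 -> balance=210437
4. pay 23638 -> balance=188229
5. pay 23013 -> balance=166495
6. pay 29065 -> balance=138562
7. pay 23310 -> balance=116194
8. pay 28867 -> balance=88117
9. pay 26792 -> balance=61924

61924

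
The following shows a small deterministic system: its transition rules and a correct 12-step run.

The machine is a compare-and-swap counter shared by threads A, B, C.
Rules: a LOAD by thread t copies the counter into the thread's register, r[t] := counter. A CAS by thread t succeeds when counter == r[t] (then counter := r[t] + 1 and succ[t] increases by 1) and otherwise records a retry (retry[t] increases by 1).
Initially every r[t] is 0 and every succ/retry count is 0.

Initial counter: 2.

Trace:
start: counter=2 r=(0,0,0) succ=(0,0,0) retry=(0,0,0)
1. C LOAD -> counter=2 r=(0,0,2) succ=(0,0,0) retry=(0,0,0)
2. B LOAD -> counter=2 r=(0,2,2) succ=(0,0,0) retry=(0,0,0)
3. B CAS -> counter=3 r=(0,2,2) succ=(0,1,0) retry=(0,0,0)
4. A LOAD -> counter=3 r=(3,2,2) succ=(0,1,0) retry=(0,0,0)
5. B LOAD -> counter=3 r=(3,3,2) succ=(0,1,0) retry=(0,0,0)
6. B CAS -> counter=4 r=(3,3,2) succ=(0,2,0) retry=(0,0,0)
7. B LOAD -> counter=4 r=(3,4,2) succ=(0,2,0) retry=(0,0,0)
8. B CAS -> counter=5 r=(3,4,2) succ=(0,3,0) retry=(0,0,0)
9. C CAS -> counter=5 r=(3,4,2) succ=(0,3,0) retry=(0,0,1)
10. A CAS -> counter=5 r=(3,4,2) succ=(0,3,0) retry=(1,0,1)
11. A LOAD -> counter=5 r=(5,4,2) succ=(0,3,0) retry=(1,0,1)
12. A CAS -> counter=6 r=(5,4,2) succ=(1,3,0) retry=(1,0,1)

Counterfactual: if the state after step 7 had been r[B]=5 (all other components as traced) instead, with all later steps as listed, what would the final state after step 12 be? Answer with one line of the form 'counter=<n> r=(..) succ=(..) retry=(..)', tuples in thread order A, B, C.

counter=5 r=(4,5,2) succ=(1,2,0) retry=(1,1,1)

state after step 7 := counter=4 r=(3,5,2) succ=(0,2,0) retry=(0,0,0)
8. B CAS -> counter=4 r=(3,5,2) succ=(0,2,0) retry=(0,1,0)
9. C CAS -> counter=4 r=(3,5,2) succ=(0,2,0) retry=(0,1,1)
10. A CAS -> counter=4 r=(3,5,2) succ=(0,2,0) retry=(1,1,1)
11. A LOAD -> counter=4 r=(4,5,2) succ=(0,2,0) retry=(1,1,1)
12. A CAS -> counter=5 r=(4,5,2) succ=(1,2,0) retry=(1,1,1)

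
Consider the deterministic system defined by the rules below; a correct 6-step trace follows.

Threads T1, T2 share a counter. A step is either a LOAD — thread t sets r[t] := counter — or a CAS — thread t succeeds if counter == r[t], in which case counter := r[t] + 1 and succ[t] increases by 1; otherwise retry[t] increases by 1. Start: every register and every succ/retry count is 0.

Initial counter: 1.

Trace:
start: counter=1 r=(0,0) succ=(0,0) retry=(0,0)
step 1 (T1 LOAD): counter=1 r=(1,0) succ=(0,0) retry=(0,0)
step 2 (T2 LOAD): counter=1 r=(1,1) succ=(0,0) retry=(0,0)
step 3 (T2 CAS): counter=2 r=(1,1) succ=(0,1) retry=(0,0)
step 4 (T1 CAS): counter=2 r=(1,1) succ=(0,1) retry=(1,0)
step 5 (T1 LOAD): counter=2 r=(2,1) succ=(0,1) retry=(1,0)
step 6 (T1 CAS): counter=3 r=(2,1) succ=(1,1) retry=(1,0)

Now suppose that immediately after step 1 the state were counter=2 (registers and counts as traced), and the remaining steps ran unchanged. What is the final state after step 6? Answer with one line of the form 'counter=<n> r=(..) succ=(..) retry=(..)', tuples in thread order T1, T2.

counter=4 r=(3,2) succ=(1,1) retry=(1,0)

state after step 1 := counter=2 r=(1,0) succ=(0,0) retry=(0,0)
step 2 (T2 LOAD): counter=2 r=(1,2) succ=(0,0) retry=(0,0)
step 3 (T2 CAS): counter=3 r=(1,2) succ=(0,1) retry=(0,0)
step 4 (T1 CAS): counter=3 r=(1,2) succ=(0,1) retry=(1,0)
step 5 (T1 LOAD): counter=3 r=(3,2) succ=(0,1) retry=(1,0)
step 6 (T1 CAS): counter=4 r=(3,2) succ=(1,1) retry=(1,0)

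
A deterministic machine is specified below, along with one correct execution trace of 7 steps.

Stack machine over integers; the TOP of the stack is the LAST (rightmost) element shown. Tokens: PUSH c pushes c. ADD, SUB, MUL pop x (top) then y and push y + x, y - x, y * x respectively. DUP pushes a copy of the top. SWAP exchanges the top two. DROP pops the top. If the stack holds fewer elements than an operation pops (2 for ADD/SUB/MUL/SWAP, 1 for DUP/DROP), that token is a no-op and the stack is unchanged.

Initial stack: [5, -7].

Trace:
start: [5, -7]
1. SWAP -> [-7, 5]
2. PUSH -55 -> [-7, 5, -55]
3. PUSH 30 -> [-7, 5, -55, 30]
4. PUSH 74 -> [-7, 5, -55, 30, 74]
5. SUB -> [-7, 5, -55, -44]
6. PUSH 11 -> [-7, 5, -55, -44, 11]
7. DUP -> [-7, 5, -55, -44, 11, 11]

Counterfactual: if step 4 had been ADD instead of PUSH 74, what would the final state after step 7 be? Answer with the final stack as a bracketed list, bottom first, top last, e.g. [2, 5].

(re-executing from step 4 with the substitution; state before step 4: [-7, 5, -55, 30])
4. ADD -> [-7, 5, -25]
5. SUB -> [-7, 30]
6. PUSH 11 -> [-7, 30, 11]
7. DUP -> [-7, 30, 11, 11]

[-7, 30, 11, 11]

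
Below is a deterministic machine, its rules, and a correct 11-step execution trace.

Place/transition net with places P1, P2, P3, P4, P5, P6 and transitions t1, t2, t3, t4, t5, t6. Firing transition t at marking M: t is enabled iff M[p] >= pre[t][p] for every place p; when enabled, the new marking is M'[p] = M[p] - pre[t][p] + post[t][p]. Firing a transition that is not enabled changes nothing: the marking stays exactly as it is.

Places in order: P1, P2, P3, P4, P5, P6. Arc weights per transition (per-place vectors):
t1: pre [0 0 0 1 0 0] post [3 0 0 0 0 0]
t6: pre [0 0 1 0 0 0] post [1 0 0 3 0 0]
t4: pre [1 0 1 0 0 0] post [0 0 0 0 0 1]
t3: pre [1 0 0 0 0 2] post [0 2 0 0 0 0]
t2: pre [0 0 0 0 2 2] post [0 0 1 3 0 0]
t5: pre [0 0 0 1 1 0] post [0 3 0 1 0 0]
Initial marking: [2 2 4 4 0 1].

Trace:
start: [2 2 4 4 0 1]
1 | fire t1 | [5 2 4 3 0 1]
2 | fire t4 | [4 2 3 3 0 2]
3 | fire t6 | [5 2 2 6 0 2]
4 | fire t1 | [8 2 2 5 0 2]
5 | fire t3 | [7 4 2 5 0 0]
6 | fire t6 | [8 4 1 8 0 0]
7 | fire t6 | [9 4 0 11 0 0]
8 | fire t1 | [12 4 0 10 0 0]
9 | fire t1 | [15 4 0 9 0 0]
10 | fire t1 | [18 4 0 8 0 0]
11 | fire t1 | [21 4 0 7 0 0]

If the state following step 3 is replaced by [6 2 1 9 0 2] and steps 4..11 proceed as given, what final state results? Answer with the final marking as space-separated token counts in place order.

21 4 0 7 0 0

state after step 3 := [6 2 1 9 0 2]
4 | fire t1 | [9 2 1 8 0 2]
5 | fire t3 | [8 4 1 8 0 0]
6 | fire t6 | [9 4 0 11 0 0]
7 | fire t6 | [9 4 0 11 0 0]
8 | fire t1 | [12 4 0 10 0 0]
9 | fire t1 | [15 4 0 9 0 0]
10 | fire t1 | [18 4 0 8 0 0]
11 | fire t1 | [21 4 0 7 0 0]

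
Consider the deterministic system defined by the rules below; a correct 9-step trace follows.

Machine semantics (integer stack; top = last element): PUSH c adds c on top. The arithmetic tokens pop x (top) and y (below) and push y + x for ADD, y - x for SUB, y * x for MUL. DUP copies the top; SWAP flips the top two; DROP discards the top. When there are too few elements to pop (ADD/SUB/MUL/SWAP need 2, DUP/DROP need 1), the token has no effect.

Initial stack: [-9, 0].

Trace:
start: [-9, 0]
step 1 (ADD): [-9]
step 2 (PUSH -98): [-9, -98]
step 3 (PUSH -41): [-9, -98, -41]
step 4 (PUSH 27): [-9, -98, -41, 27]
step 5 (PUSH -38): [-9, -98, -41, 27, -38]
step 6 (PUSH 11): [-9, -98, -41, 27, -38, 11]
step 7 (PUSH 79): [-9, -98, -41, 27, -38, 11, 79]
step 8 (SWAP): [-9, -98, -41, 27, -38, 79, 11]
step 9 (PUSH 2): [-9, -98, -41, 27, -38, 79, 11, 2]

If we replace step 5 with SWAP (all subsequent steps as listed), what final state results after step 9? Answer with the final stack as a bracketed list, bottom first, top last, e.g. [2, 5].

[-9, -98, 27, -41, 79, 11, 2]

(re-executing from step 5 with the substitution; state before step 5: [-9, -98, -41, 27])
step 5 (SWAP): [-9, -98, 27, -41]
step 6 (PUSH 11): [-9, -98, 27, -41, 11]
step 7 (PUSH 79): [-9, -98, 27, -41, 11, 79]
step 8 (SWAP): [-9, -98, 27, -41, 79, 11]
step 9 (PUSH 2): [-9, -98, 27, -41, 79, 11, 2]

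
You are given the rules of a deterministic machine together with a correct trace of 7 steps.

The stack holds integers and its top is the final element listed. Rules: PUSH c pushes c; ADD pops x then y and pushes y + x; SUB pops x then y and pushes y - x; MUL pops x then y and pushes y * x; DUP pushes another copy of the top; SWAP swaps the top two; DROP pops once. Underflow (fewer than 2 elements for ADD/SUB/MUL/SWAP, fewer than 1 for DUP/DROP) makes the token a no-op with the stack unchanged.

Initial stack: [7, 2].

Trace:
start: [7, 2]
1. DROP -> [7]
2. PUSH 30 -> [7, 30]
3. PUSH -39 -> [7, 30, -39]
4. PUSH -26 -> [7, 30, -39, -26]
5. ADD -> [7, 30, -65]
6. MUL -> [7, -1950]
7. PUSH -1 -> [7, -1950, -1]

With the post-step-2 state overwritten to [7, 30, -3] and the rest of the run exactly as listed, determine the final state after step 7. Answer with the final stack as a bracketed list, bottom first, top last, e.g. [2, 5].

[7, 30, 195, -1]

state after step 2 := [7, 30, -3]
3. PUSH -39 -> [7, 30, -3, -39]
4. PUSH -26 -> [7, 30, -3, -39, -26]
5. ADD -> [7, 30, -3, -65]
6. MUL -> [7, 30, 195]
7. PUSH -1 -> [7, 30, 195, -1]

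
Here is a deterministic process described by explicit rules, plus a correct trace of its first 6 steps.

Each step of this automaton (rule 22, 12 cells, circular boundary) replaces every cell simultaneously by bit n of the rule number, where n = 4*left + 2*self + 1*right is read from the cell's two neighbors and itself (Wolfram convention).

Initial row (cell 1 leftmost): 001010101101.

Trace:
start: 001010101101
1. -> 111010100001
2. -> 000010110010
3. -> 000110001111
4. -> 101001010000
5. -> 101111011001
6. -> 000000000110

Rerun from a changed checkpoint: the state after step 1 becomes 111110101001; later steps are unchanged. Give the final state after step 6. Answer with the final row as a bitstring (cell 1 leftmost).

110000000010

state after step 1 := 111110101001
2. -> 000000101110
3. -> 000001100001
4. -> 100010010011
5. -> 010111111100
6. -> 110000000010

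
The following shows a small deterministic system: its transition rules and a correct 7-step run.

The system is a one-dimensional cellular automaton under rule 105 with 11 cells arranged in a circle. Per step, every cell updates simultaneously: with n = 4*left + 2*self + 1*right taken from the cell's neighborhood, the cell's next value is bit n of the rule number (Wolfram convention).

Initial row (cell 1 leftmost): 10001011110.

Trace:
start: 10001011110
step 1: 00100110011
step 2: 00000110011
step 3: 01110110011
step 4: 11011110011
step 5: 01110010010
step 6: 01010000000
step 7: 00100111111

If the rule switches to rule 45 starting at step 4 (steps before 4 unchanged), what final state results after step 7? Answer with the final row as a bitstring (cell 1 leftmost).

(re-executing steps 4..7 under rule 45; state before step 4: 01110110011)
step 4: 11001100010
step 5: 10001001011
step 6: 00101001110
step 7: 10111001000

10111001000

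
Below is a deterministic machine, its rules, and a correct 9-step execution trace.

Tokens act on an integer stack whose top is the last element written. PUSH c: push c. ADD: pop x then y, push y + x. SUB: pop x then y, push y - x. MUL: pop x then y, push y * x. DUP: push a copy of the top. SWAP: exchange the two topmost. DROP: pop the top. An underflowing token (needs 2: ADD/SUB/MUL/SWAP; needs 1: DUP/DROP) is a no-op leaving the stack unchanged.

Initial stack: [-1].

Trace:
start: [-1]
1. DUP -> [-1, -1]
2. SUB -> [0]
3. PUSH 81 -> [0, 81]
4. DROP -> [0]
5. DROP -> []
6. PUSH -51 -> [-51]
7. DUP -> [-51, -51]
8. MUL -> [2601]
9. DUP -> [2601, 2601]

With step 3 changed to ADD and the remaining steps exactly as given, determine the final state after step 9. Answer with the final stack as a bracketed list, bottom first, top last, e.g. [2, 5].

[2601, 2601]

(re-executing from step 3 with the substitution; state before step 3: [0])
3. ADD -> [0]
4. DROP -> []
5. DROP -> []
6. PUSH -51 -> [-51]
7. DUP -> [-51, -51]
8. MUL -> [2601]
9. DUP -> [2601, 2601]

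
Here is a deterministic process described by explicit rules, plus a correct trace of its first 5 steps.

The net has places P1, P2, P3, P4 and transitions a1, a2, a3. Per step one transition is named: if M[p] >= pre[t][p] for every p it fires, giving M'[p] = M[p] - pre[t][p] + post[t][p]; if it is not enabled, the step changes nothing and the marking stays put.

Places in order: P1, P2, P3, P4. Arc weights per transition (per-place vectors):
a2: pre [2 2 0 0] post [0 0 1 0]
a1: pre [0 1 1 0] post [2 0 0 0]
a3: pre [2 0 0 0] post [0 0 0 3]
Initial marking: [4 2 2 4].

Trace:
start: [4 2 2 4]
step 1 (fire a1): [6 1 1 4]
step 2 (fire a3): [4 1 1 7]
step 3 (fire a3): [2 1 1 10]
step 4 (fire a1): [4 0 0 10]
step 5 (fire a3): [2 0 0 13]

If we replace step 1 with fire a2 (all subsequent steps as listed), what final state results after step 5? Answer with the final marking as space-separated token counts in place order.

0 0 3 7

(re-executing from step 1 with the substitution; state before step 1: [4 2 2 4])
step 1 (fire a2): [2 0 3 4]
step 2 (fire a3): [0 0 3 7]
step 3 (fire a3): [0 0 3 7]
step 4 (fire a1): [0 0 3 7]
step 5 (fire a3): [0 0 3 7]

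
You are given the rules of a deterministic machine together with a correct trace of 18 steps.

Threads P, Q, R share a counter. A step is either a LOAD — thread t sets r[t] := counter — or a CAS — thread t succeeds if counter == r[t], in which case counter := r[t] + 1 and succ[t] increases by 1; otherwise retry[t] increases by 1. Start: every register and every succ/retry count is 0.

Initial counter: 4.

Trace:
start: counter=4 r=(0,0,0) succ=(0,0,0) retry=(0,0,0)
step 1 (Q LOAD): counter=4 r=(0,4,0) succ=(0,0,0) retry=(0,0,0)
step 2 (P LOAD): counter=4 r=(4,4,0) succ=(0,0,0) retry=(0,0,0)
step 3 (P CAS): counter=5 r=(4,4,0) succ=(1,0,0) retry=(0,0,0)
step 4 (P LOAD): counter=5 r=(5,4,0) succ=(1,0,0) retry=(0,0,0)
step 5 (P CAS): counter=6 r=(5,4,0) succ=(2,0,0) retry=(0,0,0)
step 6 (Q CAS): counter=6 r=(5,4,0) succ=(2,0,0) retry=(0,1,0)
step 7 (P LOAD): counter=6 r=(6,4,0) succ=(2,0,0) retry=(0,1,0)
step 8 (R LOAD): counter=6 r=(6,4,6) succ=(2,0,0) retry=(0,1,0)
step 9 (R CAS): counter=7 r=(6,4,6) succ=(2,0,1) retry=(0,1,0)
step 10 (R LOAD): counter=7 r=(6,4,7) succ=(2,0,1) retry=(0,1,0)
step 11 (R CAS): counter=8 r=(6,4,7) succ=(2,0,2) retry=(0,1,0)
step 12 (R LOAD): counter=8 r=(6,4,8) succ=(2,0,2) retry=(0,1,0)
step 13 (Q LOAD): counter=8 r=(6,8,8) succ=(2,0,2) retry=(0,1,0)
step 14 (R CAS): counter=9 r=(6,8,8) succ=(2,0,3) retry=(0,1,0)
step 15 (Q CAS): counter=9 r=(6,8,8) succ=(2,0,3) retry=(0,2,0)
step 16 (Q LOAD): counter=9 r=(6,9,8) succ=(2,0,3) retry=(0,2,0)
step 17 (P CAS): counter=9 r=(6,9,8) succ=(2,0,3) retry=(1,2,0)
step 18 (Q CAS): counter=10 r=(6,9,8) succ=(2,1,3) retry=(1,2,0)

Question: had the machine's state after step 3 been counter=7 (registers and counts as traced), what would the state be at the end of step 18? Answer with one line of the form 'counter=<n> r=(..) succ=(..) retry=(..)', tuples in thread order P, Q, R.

state after step 3 := counter=7 r=(4,4,0) succ=(1,0,0) retry=(0,0,0)
step 4 (P LOAD): counter=7 r=(7,4,0) succ=(1,0,0) retry=(0,0,0)
step 5 (P CAS): counter=8 r=(7,4,0) succ=(2,0,0) retry=(0,0,0)
step 6 (Q CAS): counter=8 r=(7,4,0) succ=(2,0,0) retry=(0,1,0)
step 7 (P LOAD): counter=8 r=(8,4,0) succ=(2,0,0) retry=(0,1,0)
step 8 (R LOAD): counter=8 r=(8,4,8) succ=(2,0,0) retry=(0,1,0)
step 9 (R CAS): counter=9 r=(8,4,8) succ=(2,0,1) retry=(0,1,0)
step 10 (R LOAD): counter=9 r=(8,4,9) succ=(2,0,1) retry=(0,1,0)
step 11 (R CAS): counter=10 r=(8,4,9) succ=(2,0,2) retry=(0,1,0)
step 12 (R LOAD): counter=10 r=(8,4,10) succ=(2,0,2) retry=(0,1,0)
step 13 (Q LOAD): counter=10 r=(8,10,10) succ=(2,0,2) retry=(0,1,0)
step 14 (R CAS): counter=11 r=(8,10,10) succ=(2,0,3) retry=(0,1,0)
step 15 (Q CAS): counter=11 r=(8,10,10) succ=(2,0,3) retry=(0,2,0)
step 16 (Q LOAD): counter=11 r=(8,11,10) succ=(2,0,3) retry=(0,2,0)
step 17 (P CAS): counter=11 r=(8,11,10) succ=(2,0,3) retry=(1,2,0)
step 18 (Q CAS): counter=12 r=(8,11,10) succ=(2,1,3) retry=(1,2,0)

counter=12 r=(8,11,10) succ=(2,1,3) retry=(1,2,0)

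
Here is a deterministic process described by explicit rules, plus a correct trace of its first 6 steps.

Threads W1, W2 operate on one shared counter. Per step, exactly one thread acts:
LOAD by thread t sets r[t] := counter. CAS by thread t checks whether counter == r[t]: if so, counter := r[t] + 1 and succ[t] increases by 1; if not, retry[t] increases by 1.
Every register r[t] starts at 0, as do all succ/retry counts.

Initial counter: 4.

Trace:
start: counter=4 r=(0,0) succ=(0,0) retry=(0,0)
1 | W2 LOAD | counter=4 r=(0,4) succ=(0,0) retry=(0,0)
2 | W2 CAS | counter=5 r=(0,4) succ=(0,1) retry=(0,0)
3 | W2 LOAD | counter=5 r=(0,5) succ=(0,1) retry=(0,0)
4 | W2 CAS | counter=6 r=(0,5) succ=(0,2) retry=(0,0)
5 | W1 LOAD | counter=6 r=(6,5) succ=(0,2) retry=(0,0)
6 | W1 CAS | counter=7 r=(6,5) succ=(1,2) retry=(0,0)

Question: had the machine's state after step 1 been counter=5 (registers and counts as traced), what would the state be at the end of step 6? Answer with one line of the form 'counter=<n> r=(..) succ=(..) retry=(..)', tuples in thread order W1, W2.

state after step 1 := counter=5 r=(0,4) succ=(0,0) retry=(0,0)
2 | W2 CAS | counter=5 r=(0,4) succ=(0,0) retry=(0,1)
3 | W2 LOAD | counter=5 r=(0,5) succ=(0,0) retry=(0,1)
4 | W2 CAS | counter=6 r=(0,5) succ=(0,1) retry=(0,1)
5 | W1 LOAD | counter=6 r=(6,5) succ=(0,1) retry=(0,1)
6 | W1 CAS | counter=7 r=(6,5) succ=(1,1) retry=(0,1)

counter=7 r=(6,5) succ=(1,1) retry=(0,1)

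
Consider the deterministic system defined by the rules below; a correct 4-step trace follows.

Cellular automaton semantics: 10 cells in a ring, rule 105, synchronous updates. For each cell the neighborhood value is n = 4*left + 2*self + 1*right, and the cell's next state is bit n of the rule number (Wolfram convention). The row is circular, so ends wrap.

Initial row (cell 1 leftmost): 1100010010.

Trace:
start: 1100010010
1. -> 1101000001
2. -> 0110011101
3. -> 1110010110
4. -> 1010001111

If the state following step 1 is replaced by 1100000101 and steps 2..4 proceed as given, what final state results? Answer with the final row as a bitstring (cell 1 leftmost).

state after step 1 := 1100000101
2. -> 0101110011
3. -> 1011010011
4. -> 1111100010

1111100010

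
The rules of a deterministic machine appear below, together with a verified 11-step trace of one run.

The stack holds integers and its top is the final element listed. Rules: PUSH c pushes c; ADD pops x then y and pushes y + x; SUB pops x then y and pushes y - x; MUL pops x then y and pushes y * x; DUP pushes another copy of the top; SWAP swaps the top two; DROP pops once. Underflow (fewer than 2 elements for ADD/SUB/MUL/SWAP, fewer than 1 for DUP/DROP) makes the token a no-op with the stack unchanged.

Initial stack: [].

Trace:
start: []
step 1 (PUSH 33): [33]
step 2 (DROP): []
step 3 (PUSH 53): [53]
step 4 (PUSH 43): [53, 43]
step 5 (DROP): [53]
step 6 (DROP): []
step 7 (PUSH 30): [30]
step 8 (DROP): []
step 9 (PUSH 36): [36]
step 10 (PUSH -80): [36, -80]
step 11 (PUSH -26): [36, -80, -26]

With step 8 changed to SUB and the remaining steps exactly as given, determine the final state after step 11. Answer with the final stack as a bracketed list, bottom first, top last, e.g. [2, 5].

(re-executing from step 8 with the substitution; state before step 8: [30])
step 8 (SUB): [30]
step 9 (PUSH 36): [30, 36]
step 10 (PUSH -80): [30, 36, -80]
step 11 (PUSH -26): [30, 36, -80, -26]

[30, 36, -80, -26]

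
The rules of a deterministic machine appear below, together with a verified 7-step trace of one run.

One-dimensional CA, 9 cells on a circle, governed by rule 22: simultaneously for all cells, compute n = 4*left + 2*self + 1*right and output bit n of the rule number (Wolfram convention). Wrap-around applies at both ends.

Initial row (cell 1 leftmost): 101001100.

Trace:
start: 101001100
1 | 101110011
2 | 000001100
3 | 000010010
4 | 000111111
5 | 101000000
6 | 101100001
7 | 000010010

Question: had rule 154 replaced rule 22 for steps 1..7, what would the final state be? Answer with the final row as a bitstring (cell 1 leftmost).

(re-executing steps 1..7 under rule 154; state before step 1: 101001100)
1 | 000111011
2 | 101110010
3 | 001101100
4 | 011001010
5 | 110110001
6 | 100101011
7 | 011000011

011000011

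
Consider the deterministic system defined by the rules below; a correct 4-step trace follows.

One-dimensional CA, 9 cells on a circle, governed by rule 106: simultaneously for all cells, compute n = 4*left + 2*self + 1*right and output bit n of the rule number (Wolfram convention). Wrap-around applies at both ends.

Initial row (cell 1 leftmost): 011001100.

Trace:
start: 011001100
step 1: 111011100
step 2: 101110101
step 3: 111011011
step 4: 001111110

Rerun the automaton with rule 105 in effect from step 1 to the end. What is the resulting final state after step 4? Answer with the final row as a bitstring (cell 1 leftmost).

(re-executing steps 1..4 under rule 105; state before step 1: 011001100)
step 1: 011001101
step 2: 111001110
step 3: 101001011
step 4: 110000110

110000110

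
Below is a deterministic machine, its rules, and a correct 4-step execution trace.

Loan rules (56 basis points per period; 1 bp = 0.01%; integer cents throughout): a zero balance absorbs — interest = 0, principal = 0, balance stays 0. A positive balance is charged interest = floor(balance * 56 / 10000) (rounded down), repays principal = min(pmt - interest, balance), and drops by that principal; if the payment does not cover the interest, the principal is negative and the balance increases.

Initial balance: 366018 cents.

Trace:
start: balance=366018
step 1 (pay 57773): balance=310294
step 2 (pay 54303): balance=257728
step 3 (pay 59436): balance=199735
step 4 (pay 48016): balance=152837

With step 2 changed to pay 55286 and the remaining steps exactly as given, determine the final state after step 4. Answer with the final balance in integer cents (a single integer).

(re-executing from step 2 with the substitution; state before step 2: balance=310294)
step 2 (pay 55286): balance=256745
step 3 (pay 59436): balance=198746
step 4 (pay 48016): balance=151842

151842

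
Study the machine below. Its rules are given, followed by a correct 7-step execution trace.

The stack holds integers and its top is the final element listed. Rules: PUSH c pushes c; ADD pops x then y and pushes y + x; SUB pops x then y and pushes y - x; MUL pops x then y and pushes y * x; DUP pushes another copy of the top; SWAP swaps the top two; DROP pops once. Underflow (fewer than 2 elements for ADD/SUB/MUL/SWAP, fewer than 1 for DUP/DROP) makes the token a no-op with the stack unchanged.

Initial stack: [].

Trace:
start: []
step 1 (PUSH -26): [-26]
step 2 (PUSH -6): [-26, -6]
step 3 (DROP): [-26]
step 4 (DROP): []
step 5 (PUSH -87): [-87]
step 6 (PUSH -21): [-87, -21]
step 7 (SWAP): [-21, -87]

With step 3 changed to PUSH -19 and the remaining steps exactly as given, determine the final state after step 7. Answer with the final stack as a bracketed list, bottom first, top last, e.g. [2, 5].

(re-executing from step 3 with the substitution; state before step 3: [-26, -6])
step 3 (PUSH -19): [-26, -6, -19]
step 4 (DROP): [-26, -6]
step 5 (PUSH -87): [-26, -6, -87]
step 6 (PUSH -21): [-26, -6, -87, -21]
step 7 (SWAP): [-26, -6, -21, -87]

[-26, -6, -21, -87]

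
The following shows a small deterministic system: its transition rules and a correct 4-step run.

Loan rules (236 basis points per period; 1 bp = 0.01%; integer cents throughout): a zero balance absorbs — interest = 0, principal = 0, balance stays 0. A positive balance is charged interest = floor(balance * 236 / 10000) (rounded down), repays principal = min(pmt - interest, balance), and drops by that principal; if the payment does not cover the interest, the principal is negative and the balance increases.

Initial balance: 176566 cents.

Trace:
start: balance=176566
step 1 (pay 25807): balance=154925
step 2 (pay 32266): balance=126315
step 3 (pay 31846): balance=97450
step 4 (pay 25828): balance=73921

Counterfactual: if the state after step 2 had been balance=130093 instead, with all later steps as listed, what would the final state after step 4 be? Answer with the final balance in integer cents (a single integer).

state after step 2 := balance=130093
step 3 (pay 31846): balance=101317
step 4 (pay 25828): balance=77880

77880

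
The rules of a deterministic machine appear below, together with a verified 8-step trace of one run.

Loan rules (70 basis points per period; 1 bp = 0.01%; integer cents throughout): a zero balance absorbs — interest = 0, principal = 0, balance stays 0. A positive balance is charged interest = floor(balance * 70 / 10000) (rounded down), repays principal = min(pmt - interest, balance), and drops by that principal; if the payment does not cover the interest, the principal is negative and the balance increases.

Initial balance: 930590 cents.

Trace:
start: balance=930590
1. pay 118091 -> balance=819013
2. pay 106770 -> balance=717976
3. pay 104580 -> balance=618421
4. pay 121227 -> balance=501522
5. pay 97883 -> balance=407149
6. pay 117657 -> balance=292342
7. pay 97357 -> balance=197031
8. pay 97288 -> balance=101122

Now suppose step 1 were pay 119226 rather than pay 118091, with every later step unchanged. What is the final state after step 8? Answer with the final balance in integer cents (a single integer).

99929

(re-executing from step 1 with the substitution; state before step 1: balance=930590)
1. pay 119226 -> balance=817878
2. pay 106770 -> balance=716833
3. pay 104580 -> balance=617270
4. pay 121227 -> balance=500363
5. pay 97883 -> balance=405982
6. pay 117657 -> balance=291166
7. pay 97357 -> balance=195847
8. pay 97288 -> balance=99929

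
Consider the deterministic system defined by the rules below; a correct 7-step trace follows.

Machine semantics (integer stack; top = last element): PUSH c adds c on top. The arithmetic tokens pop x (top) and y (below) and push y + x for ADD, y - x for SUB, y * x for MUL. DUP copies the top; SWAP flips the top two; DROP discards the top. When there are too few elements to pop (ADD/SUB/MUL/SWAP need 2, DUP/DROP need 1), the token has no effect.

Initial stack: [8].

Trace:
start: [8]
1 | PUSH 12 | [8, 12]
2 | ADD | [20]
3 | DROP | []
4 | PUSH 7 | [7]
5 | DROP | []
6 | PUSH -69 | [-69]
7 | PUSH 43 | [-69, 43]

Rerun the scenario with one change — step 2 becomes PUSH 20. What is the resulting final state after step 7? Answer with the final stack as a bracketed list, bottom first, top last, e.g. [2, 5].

(re-executing from step 2 with the substitution; state before step 2: [8, 12])
2 | PUSH 20 | [8, 12, 20]
3 | DROP | [8, 12]
4 | PUSH 7 | [8, 12, 7]
5 | DROP | [8, 12]
6 | PUSH -69 | [8, 12, -69]
7 | PUSH 43 | [8, 12, -69, 43]

[8, 12, -69, 43]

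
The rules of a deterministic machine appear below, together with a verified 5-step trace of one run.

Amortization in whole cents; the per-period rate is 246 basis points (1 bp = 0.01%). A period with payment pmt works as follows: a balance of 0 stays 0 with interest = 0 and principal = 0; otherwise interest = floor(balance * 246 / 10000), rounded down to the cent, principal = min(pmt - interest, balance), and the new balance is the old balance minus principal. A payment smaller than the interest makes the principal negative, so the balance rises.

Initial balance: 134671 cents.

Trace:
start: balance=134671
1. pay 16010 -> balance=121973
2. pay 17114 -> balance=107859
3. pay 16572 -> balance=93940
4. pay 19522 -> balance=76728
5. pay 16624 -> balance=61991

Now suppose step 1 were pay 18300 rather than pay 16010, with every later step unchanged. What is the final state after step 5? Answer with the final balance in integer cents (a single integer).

59467

(re-executing from step 1 with the substitution; state before step 1: balance=134671)
1. pay 18300 -> balance=119683
2. pay 17114 -> balance=105513
3. pay 16572 -> balance=91536
4. pay 19522 -> balance=74265
5. pay 16624 -> balance=59467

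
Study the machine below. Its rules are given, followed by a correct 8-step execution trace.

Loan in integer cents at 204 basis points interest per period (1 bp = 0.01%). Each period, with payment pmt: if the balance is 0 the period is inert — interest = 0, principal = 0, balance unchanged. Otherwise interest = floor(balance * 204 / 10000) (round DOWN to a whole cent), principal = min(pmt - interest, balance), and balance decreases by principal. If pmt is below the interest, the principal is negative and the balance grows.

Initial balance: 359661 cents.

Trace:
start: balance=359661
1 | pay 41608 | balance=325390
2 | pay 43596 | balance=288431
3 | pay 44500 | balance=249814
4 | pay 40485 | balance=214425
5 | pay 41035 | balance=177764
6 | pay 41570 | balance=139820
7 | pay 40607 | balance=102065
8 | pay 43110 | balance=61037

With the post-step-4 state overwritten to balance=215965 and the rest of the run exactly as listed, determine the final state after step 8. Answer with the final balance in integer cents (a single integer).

62706

state after step 4 := balance=215965
5 | pay 41035 | balance=179335
6 | pay 41570 | balance=141423
7 | pay 40607 | balance=103701
8 | pay 43110 | balance=62706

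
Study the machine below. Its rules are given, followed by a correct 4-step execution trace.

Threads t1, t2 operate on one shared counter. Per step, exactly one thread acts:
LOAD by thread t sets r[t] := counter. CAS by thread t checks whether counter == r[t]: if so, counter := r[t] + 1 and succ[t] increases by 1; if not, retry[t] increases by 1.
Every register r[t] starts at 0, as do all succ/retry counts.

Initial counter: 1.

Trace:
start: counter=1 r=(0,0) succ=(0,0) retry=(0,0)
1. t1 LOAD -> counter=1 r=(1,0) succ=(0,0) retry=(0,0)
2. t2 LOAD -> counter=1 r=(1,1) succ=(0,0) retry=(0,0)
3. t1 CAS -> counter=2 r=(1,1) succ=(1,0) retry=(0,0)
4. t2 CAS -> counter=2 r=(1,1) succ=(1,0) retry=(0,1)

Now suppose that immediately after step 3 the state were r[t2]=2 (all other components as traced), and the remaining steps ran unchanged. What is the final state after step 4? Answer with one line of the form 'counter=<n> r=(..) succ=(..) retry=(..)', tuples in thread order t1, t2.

state after step 3 := counter=2 r=(1,2) succ=(1,0) retry=(0,0)
4. t2 CAS -> counter=3 r=(1,2) succ=(1,1) retry=(0,0)

counter=3 r=(1,2) succ=(1,1) retry=(0,0)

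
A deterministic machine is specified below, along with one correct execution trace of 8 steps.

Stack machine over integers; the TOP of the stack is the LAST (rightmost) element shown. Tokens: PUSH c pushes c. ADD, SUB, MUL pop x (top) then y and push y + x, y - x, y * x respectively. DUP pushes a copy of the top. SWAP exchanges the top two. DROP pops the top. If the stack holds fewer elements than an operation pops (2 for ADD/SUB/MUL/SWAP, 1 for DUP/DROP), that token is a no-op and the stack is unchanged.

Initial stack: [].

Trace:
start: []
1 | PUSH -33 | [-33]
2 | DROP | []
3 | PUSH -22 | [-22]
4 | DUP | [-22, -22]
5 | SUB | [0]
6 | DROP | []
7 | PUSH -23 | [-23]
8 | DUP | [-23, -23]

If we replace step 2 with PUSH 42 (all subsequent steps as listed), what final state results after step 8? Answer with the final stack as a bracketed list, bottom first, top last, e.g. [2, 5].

(re-executing from step 2 with the substitution; state before step 2: [-33])
2 | PUSH 42 | [-33, 42]
3 | PUSH -22 | [-33, 42, -22]
4 | DUP | [-33, 42, -22, -22]
5 | SUB | [-33, 42, 0]
6 | DROP | [-33, 42]
7 | PUSH -23 | [-33, 42, -23]
8 | DUP | [-33, 42, -23, -23]

[-33, 42, -23, -23]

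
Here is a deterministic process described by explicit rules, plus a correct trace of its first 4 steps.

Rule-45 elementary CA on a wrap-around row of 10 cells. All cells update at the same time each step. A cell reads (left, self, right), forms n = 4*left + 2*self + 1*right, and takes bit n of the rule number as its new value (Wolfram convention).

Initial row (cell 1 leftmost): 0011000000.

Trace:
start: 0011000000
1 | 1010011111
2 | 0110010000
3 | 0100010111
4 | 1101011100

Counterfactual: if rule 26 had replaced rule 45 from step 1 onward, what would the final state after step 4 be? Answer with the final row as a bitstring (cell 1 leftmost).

0000000111

(re-executing steps 1..4 under rule 26; state before step 1: 0011000000)
1 | 0110100000
2 | 1100010000
3 | 1010101001
4 | 0000000111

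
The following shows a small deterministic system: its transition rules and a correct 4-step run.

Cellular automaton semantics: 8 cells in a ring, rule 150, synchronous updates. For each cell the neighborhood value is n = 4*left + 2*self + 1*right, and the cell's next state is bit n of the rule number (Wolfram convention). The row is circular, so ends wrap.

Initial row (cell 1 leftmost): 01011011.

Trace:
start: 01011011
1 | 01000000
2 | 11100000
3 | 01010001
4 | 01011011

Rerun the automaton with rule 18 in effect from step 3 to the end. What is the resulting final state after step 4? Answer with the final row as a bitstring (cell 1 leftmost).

10101010

(re-executing steps 3..4 under rule 18; state before step 3: 11100000)
3 | 00010001
4 | 10101010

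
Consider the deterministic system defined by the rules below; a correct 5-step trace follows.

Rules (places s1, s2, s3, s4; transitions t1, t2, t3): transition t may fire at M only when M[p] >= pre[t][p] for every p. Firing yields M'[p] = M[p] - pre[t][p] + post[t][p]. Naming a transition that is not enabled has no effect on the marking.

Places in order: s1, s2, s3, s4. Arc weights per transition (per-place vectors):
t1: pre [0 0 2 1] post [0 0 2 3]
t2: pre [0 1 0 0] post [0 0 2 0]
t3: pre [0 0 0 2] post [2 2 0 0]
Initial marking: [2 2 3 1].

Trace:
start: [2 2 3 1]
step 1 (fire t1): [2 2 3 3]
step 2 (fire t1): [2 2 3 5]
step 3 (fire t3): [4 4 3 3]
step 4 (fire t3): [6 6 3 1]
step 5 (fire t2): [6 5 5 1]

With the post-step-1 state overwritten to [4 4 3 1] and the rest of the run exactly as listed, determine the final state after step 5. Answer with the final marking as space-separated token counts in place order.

6 5 5 1

state after step 1 := [4 4 3 1]
step 2 (fire t1): [4 4 3 3]
step 3 (fire t3): [6 6 3 1]
step 4 (fire t3): [6 6 3 1]
step 5 (fire t2): [6 5 5 1]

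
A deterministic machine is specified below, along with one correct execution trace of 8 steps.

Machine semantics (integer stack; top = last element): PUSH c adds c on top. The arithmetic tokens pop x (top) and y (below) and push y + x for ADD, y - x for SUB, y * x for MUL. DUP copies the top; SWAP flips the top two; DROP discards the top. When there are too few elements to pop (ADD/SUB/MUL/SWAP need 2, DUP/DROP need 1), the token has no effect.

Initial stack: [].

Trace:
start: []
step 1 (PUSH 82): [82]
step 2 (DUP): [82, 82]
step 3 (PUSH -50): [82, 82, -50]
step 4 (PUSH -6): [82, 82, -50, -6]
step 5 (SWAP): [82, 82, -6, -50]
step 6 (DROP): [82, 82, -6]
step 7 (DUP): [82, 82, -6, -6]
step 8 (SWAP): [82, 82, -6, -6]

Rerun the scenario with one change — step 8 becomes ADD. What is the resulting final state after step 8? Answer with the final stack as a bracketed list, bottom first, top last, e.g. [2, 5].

(re-executing from step 8 with the substitution; state before step 8: [82, 82, -6, -6])
step 8 (ADD): [82, 82, -12]

[82, 82, -12]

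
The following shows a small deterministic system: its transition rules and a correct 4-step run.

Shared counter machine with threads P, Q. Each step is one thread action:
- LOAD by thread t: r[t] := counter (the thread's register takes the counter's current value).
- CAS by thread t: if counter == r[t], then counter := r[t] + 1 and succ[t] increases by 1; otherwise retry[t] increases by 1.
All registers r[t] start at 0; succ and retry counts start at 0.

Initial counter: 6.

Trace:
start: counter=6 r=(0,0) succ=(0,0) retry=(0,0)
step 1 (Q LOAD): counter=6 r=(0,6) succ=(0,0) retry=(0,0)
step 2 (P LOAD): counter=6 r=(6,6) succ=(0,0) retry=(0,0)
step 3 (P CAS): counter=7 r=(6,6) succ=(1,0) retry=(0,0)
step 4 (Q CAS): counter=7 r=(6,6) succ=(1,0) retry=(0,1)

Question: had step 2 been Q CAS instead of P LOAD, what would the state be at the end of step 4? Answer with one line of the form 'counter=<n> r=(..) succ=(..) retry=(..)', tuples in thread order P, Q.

counter=7 r=(0,6) succ=(0,1) retry=(1,1)

(re-executing from step 2 with the substitution; state before step 2: counter=6 r=(0,6) succ=(0,0) retry=(0,0))
step 2 (Q CAS): counter=7 r=(0,6) succ=(0,1) retry=(0,0)
step 3 (P CAS): counter=7 r=(0,6) succ=(0,1) retry=(1,0)
step 4 (Q CAS): counter=7 r=(0,6) succ=(0,1) retry=(1,1)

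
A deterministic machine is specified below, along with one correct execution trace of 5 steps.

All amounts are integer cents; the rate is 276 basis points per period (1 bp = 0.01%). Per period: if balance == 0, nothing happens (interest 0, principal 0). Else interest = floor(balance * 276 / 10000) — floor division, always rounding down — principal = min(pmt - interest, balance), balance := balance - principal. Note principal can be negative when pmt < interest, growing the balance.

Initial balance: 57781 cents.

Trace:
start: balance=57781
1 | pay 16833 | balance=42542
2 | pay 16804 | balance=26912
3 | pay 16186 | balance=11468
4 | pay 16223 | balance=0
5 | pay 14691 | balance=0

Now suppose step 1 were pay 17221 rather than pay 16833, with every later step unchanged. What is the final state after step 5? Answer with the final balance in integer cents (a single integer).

0

(re-executing from step 1 with the substitution; state before step 1: balance=57781)
1 | pay 17221 | balance=42154
2 | pay 16804 | balance=26513
3 | pay 16186 | balance=11058
4 | pay 16223 | balance=0
5 | pay 14691 | balance=0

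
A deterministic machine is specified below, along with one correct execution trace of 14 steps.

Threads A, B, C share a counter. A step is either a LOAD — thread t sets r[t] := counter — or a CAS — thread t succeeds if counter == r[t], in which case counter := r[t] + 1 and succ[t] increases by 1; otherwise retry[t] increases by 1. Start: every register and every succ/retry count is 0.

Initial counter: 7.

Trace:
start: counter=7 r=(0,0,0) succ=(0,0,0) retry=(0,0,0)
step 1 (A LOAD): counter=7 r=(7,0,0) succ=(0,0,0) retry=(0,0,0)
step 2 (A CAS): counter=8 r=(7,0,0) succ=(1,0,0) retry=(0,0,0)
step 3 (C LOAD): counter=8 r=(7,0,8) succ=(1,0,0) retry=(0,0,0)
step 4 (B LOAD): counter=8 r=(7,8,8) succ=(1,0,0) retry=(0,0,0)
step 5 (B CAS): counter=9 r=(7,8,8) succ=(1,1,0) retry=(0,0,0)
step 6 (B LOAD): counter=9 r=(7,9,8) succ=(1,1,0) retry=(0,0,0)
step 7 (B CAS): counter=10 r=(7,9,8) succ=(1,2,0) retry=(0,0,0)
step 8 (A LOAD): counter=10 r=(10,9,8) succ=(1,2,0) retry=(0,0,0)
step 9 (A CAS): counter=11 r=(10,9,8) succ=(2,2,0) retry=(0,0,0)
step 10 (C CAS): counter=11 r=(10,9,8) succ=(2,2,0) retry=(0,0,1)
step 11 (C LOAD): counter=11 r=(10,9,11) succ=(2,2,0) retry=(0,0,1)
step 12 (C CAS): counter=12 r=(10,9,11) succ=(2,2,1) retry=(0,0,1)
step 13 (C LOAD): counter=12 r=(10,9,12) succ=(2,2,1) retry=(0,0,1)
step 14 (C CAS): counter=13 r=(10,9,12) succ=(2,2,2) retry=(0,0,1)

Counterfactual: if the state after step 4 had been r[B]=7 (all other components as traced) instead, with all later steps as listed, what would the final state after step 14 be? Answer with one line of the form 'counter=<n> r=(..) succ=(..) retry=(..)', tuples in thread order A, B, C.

state after step 4 := counter=8 r=(7,7,8) succ=(1,0,0) retry=(0,0,0)
step 5 (B CAS): counter=8 r=(7,7,8) succ=(1,0,0) retry=(0,1,0)
step 6 (B LOAD): counter=8 r=(7,8,8) succ=(1,0,0) retry=(0,1,0)
step 7 (B CAS): counter=9 r=(7,8,8) succ=(1,1,0) retry=(0,1,0)
step 8 (A LOAD): counter=9 r=(9,8,8) succ=(1,1,0) retry=(0,1,0)
step 9 (A CAS): counter=10 r=(9,8,8) succ=(2,1,0) retry=(0,1,0)
step 10 (C CAS): counter=10 r=(9,8,8) succ=(2,1,0) retry=(0,1,1)
step 11 (C LOAD): counter=10 r=(9,8,10) succ=(2,1,0) retry=(0,1,1)
step 12 (C CAS): counter=11 r=(9,8,10) succ=(2,1,1) retry=(0,1,1)
step 13 (C LOAD): counter=11 r=(9,8,11) succ=(2,1,1) retry=(0,1,1)
step 14 (C CAS): counter=12 r=(9,8,11) succ=(2,1,2) retry=(0,1,1)

counter=12 r=(9,8,11) succ=(2,1,2) retry=(0,1,1)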